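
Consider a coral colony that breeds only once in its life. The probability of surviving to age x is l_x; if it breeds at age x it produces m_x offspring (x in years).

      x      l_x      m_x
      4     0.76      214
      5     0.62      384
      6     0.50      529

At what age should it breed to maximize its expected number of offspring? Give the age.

6

Expected offspring if breeding at age x = l_x × m_x:
  age 4: 0.76 × 214 = 162.640
  age 5: 0.62 × 384 = 238.080
  age 6: 0.50 × 529 = 264.500
Maximum at age 6 (264.500).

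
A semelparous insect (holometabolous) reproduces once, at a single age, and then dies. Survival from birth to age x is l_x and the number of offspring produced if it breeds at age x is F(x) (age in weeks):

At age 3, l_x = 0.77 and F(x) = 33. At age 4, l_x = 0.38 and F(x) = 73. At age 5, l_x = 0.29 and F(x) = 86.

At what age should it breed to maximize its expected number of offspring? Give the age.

Expected offspring if breeding at age x = l_x × F(x):
  age 3: 0.77 × 33 = 25.410
  age 4: 0.38 × 73 = 27.740
  age 5: 0.29 × 86 = 24.940
Maximum at age 4 (27.740).

4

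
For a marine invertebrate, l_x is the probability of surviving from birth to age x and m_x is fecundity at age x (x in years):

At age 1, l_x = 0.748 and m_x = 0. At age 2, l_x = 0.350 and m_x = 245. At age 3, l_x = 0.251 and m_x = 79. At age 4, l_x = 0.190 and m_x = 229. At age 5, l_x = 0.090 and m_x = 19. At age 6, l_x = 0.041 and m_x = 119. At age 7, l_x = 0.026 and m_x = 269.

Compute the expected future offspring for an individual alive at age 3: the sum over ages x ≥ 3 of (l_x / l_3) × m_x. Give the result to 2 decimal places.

l_3 = 0.251. Conditional survival from age 3 to x is l_x / l_3.
  x=3: (0.251/0.251) × 79 = 79.0000
  x=4: (0.190/0.251) × 229 = 173.3466
  x=5: (0.090/0.251) × 19 = 6.8127
  x=6: (0.041/0.251) × 119 = 19.4382
  x=7: (0.026/0.251) × 269 = 27.8645
Sum = 79.0000 + 173.3466 + 6.8127 + 19.4382 + 27.8645 = 306.4622

306.46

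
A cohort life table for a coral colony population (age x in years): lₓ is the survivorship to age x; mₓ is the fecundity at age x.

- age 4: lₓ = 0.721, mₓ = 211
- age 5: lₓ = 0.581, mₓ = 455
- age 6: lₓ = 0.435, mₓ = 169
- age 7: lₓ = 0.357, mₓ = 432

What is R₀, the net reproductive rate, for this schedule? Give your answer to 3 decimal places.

644.225

R₀ = Σ lₓ mₓ:
  age 4: 0.721 × 211 = 152.1310
  age 5: 0.581 × 455 = 264.3550
  age 6: 0.435 × 169 = 73.5150
  age 7: 0.357 × 432 = 154.2240
R₀ = 152.1310 + 264.3550 + 73.5150 + 154.2240 = 644.2250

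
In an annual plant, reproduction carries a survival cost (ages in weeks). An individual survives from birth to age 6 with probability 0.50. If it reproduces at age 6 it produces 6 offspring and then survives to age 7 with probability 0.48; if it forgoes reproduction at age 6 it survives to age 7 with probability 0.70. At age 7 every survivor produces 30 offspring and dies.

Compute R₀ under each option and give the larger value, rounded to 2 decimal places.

10.50

breed at age 6: R₀ = 0.50 × (6 + 0.48 × 30) = 0.50 × 20.4000 = 10.2000
delay to age 7: R₀ = 0.50 × (0.70 × 30) = 0.50 × 21.0000 = 10.5000
Higher: delay to age 7 (10.5000).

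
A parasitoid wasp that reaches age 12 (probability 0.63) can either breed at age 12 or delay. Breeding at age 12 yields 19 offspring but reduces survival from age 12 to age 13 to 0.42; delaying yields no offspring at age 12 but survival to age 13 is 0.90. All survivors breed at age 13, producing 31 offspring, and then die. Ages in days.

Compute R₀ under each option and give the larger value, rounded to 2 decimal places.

20.17

breed at age 12: R₀ = 0.63 × (19 + 0.42 × 31) = 0.63 × 32.0200 = 20.1726
delay to age 13: R₀ = 0.63 × (0.90 × 31) = 0.63 × 27.9000 = 17.5770
Higher: breed at age 12 (20.1726).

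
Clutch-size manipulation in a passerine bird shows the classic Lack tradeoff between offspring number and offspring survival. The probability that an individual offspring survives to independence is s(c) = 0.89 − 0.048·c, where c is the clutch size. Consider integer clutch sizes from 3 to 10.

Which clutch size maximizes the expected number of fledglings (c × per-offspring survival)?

Expected fledglings = c × s(c):
  c=3: 3 × 0.746 = 2.238
  c=4: 4 × 0.698 = 2.792
  c=5: 5 × 0.650 = 3.250
  c=6: 6 × 0.602 = 3.612
  c=7: 7 × 0.554 = 3.878
  c=8: 8 × 0.506 = 4.048
  c=9: 9 × 0.458 = 4.122
  c=10: 10 × 0.410 = 4.100
Maximum at c = 9 (4.122 fledglings).

9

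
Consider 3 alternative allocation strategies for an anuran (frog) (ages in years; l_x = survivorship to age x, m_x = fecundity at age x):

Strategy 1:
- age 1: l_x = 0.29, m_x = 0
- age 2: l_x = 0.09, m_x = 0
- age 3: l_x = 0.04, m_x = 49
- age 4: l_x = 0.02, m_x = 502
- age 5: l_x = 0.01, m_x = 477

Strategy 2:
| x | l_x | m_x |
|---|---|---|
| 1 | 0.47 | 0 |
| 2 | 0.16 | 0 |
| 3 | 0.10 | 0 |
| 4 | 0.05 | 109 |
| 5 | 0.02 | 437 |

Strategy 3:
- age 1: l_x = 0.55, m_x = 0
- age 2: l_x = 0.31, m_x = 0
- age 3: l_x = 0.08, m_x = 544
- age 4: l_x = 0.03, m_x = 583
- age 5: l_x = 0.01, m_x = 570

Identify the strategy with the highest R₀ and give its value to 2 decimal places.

Strategy 1: R₀ = 0.29×0 + 0.09×0 + 0.04×49 + 0.02×502 + 0.01×477 = 16.7700
Strategy 2: R₀ = 0.47×0 + 0.16×0 + 0.10×0 + 0.05×109 + 0.02×437 = 14.1900
Strategy 3: R₀ = 0.55×0 + 0.31×0 + 0.08×544 + 0.03×583 + 0.01×570 = 66.7100
Highest R₀: strategy 3 with 66.7100.

66.71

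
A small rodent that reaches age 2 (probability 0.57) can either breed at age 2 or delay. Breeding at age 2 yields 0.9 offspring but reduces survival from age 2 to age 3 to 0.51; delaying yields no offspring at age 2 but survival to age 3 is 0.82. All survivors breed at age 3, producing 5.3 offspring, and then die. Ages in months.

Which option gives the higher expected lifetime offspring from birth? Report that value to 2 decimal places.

2.48

breed at age 2: R₀ = 0.57 × (0.9 + 0.51 × 5.3) = 0.57 × 3.6030 = 2.0537
delay to age 3: R₀ = 0.57 × (0.82 × 5.3) = 0.57 × 4.3460 = 2.4772
Higher: delay to age 3 (2.4772).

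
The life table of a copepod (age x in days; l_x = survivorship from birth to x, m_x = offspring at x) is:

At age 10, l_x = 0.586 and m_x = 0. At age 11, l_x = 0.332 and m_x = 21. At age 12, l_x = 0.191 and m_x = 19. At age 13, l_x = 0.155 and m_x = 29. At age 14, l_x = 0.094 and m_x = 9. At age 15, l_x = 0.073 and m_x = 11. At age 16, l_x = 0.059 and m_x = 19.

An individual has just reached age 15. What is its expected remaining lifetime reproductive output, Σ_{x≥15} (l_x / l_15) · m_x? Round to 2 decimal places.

l_15 = 0.073. Conditional survival from age 15 to x is l_x / l_15.
  x=15: (0.073/0.073) × 11 = 11.0000
  x=16: (0.059/0.073) × 19 = 15.3562
Sum = 11.0000 + 15.3562 = 26.3562

26.36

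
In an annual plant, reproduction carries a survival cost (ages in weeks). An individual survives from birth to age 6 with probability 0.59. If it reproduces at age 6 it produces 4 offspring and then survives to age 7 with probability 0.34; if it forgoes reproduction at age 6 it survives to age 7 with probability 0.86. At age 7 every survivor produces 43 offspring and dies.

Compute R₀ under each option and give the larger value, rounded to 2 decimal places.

breed at age 6: R₀ = 0.59 × (4 + 0.34 × 43) = 0.59 × 18.6200 = 10.9858
delay to age 7: R₀ = 0.59 × (0.86 × 43) = 0.59 × 36.9800 = 21.8182
Higher: delay to age 7 (21.8182).

21.82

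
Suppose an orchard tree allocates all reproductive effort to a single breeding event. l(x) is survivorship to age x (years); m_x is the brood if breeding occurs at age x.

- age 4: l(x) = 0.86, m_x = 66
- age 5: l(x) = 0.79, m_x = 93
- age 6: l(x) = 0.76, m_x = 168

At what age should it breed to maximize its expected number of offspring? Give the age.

Expected offspring if breeding at age x = l(x) × m_x:
  age 4: 0.86 × 66 = 56.760
  age 5: 0.79 × 93 = 73.470
  age 6: 0.76 × 168 = 127.680
Maximum at age 6 (127.680).

6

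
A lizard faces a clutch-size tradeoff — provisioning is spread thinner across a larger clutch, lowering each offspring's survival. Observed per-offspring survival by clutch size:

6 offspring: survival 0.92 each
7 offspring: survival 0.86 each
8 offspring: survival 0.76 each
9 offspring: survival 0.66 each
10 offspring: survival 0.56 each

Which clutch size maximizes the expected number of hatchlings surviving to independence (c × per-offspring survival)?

Expected hatchlings surviving to independence = c × s(c):
  c=6: 6 × 0.92 = 5.520
  c=7: 7 × 0.86 = 6.020
  c=8: 8 × 0.76 = 6.080
  c=9: 9 × 0.66 = 5.940
  c=10: 10 × 0.56 = 5.600
Maximum at c = 8 (6.080 hatchlings surviving to independence).

8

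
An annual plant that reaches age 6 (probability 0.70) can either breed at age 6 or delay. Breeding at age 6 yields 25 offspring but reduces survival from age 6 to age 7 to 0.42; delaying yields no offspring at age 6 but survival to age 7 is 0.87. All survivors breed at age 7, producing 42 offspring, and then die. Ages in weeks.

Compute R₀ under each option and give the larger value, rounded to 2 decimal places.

29.85

breed at age 6: R₀ = 0.70 × (25 + 0.42 × 42) = 0.70 × 42.6400 = 29.8480
delay to age 7: R₀ = 0.70 × (0.87 × 42) = 0.70 × 36.5400 = 25.5780
Higher: breed at age 6 (29.8480).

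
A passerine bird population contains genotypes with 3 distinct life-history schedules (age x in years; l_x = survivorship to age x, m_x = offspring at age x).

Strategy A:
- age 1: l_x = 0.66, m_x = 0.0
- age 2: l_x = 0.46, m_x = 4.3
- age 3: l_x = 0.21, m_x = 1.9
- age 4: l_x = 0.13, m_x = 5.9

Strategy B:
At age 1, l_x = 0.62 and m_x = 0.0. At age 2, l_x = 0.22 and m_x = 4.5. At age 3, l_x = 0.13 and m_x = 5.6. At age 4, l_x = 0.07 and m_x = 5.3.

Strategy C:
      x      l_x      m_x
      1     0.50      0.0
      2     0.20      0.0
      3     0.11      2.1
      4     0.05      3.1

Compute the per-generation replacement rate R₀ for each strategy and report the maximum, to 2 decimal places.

3.14

Strategy A: R₀ = 0.66×0.0 + 0.46×4.3 + 0.21×1.9 + 0.13×5.9 = 3.1440
Strategy B: R₀ = 0.62×0.0 + 0.22×4.5 + 0.13×5.6 + 0.07×5.3 = 2.0890
Strategy C: R₀ = 0.50×0.0 + 0.20×0.0 + 0.11×2.1 + 0.05×3.1 = 0.3860
Highest R₀: strategy A with 3.1440.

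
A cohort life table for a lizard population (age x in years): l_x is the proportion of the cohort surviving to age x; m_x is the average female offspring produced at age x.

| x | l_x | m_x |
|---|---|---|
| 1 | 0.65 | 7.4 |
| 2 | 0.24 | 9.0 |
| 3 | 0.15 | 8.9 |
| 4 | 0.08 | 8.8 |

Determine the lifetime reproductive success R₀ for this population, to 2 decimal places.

9.01

R₀ = Σ l_x m_x:
  age 1: 0.65 × 7.4 = 4.8100
  age 2: 0.24 × 9.0 = 2.1600
  age 3: 0.15 × 8.9 = 1.3350
  age 4: 0.08 × 8.8 = 0.7040
R₀ = 4.8100 + 2.1600 + 1.3350 + 0.7040 = 9.0090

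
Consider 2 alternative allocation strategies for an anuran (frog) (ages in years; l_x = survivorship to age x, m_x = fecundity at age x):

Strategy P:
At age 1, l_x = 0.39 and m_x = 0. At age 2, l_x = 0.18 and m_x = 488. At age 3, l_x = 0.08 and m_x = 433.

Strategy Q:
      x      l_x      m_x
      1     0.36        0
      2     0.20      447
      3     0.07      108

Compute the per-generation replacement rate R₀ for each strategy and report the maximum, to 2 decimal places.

Strategy P: R₀ = 0.39×0 + 0.18×488 + 0.08×433 = 122.4800
Strategy Q: R₀ = 0.36×0 + 0.20×447 + 0.07×108 = 96.9600
Highest R₀: strategy P with 122.4800.

122.48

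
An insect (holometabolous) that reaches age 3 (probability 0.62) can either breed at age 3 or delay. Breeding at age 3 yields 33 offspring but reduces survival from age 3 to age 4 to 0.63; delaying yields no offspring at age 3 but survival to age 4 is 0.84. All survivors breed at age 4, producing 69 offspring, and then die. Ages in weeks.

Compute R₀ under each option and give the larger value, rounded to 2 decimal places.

breed at age 3: R₀ = 0.62 × (33 + 0.63 × 69) = 0.62 × 76.4700 = 47.4114
delay to age 4: R₀ = 0.62 × (0.84 × 69) = 0.62 × 57.9600 = 35.9352
Higher: breed at age 3 (47.4114).

47.41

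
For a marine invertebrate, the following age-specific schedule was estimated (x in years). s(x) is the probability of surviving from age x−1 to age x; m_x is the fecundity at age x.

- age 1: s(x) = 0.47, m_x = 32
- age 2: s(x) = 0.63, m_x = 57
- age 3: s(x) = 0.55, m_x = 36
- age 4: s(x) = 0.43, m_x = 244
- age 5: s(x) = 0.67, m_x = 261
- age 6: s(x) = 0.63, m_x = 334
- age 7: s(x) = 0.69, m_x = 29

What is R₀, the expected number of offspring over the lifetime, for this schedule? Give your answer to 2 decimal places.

Survivorship from birth: l_x = s_1·s_2·…·s_x.
  l_1 = 0.47000
  l_2 = 0.29610
  l_3 = 0.16285
  l_4 = 0.07003
  l_5 = 0.04692
  l_6 = 0.02956
  l_7 = 0.02040
R₀ = Σ l_x m_x:
  age 1: 0.47000 × 32 = 15.0400
  age 2: 0.29610 × 57 = 16.8777
  age 3: 0.16285 × 36 = 5.8626
  age 4: 0.07003 × 244 = 17.0873
  age 5: 0.04692 × 261 = 12.2461
  age 6: 0.02956 × 334 = 9.8730
  age 7: 0.02040 × 29 = 0.5916
R₀ = 15.0400 + 16.8777 + 5.8626 + 17.0873 + 12.2461 + 9.8730 + 0.5916 = 77.5784

77.58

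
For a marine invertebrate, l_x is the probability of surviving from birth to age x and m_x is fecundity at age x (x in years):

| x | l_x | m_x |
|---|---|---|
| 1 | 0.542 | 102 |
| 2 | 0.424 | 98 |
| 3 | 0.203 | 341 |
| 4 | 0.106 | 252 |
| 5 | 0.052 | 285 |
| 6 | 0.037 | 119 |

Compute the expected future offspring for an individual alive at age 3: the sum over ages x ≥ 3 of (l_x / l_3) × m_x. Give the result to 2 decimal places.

l_3 = 0.203. Conditional survival from age 3 to x is l_x / l_3.
  x=3: (0.203/0.203) × 341 = 341.0000
  x=4: (0.106/0.203) × 252 = 131.5862
  x=5: (0.052/0.203) × 285 = 73.0049
  x=6: (0.037/0.203) × 119 = 21.6897
Sum = 341.0000 + 131.5862 + 73.0049 + 21.6897 = 567.2808

567.28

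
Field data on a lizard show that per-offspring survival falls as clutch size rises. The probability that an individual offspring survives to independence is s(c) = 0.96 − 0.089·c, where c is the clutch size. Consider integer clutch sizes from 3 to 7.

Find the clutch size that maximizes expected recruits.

Expected recruits = c × s(c):
  c=3: 3 × 0.693 = 2.079
  c=4: 4 × 0.604 = 2.416
  c=5: 5 × 0.515 = 2.575
  c=6: 6 × 0.426 = 2.556
  c=7: 7 × 0.337 = 2.359
Maximum at c = 5 (2.575 recruits).

5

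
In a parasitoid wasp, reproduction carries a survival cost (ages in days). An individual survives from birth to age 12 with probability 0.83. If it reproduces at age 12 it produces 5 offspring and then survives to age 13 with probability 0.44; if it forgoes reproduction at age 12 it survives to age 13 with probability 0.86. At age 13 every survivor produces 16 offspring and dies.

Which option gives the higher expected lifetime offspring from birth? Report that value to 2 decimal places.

11.42

breed at age 12: R₀ = 0.83 × (5 + 0.44 × 16) = 0.83 × 12.0400 = 9.9932
delay to age 13: R₀ = 0.83 × (0.86 × 16) = 0.83 × 13.7600 = 11.4208
Higher: delay to age 13 (11.4208).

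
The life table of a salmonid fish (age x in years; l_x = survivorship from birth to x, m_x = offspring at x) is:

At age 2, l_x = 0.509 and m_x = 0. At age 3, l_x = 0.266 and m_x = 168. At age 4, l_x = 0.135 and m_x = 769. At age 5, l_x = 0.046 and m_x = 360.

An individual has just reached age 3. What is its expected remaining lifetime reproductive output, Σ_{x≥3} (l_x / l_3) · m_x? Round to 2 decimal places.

620.54

l_3 = 0.266. Conditional survival from age 3 to x is l_x / l_3.
  x=3: (0.266/0.266) × 168 = 168.0000
  x=4: (0.135/0.266) × 769 = 390.2820
  x=5: (0.046/0.266) × 360 = 62.2556
Sum = 168.0000 + 390.2820 + 62.2556 = 620.5376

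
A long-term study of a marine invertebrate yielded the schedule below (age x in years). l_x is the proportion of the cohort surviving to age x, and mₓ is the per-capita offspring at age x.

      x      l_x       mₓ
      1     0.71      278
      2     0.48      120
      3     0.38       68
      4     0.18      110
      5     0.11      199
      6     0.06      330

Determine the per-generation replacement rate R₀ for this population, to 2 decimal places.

342.31

R₀ = Σ l_x mₓ:
  age 1: 0.71 × 278 = 197.3800
  age 2: 0.48 × 120 = 57.6000
  age 3: 0.38 × 68 = 25.8400
  age 4: 0.18 × 110 = 19.8000
  age 5: 0.11 × 199 = 21.8900
  age 6: 0.06 × 330 = 19.8000
R₀ = 197.3800 + 57.6000 + 25.8400 + 19.8000 + 21.8900 + 19.8000 = 342.3100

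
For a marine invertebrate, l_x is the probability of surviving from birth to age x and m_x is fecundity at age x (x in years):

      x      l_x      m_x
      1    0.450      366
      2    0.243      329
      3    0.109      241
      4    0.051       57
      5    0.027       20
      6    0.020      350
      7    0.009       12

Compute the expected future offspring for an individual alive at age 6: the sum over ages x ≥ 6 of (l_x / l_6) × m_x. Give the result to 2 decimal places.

355.40

l_6 = 0.020. Conditional survival from age 6 to x is l_x / l_6.
  x=6: (0.020/0.020) × 350 = 350.0000
  x=7: (0.009/0.020) × 12 = 5.4000
Sum = 350.0000 + 5.4000 = 355.4000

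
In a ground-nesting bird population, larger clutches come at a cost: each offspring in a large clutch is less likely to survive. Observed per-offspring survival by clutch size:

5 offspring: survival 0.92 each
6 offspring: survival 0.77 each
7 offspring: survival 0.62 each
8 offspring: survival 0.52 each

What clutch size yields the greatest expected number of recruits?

Expected recruits = c × s(c):
  c=5: 5 × 0.92 = 4.600
  c=6: 6 × 0.77 = 4.620
  c=7: 7 × 0.62 = 4.340
  c=8: 8 × 0.52 = 4.160
Maximum at c = 6 (4.620 recruits).

6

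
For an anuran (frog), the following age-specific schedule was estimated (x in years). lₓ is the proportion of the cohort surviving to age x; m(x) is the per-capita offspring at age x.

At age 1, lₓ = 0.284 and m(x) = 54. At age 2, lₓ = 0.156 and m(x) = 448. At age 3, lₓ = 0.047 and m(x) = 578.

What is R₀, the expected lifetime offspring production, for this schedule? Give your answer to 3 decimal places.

112.390

R₀ = Σ lₓ m(x):
  age 1: 0.284 × 54 = 15.3360
  age 2: 0.156 × 448 = 69.8880
  age 3: 0.047 × 578 = 27.1660
R₀ = 15.3360 + 69.8880 + 27.1660 = 112.3900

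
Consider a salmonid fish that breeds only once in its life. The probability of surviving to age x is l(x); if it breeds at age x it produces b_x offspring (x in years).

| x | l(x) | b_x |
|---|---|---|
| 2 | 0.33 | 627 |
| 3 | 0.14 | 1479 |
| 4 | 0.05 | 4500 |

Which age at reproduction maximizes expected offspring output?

4

Expected offspring if breeding at age x = l(x) × b_x:
  age 2: 0.33 × 627 = 206.910
  age 3: 0.14 × 1479 = 207.060
  age 4: 0.05 × 4500 = 225.000
Maximum at age 4 (225.000).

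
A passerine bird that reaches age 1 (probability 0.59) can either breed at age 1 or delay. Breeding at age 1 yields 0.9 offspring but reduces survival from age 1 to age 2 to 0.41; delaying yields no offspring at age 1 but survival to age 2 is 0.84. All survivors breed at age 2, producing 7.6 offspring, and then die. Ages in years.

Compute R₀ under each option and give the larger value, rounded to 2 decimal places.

breed at age 1: R₀ = 0.59 × (0.9 + 0.41 × 7.6) = 0.59 × 4.0160 = 2.3694
delay to age 2: R₀ = 0.59 × (0.84 × 7.6) = 0.59 × 6.3840 = 3.7666
Higher: delay to age 2 (3.7666).

3.77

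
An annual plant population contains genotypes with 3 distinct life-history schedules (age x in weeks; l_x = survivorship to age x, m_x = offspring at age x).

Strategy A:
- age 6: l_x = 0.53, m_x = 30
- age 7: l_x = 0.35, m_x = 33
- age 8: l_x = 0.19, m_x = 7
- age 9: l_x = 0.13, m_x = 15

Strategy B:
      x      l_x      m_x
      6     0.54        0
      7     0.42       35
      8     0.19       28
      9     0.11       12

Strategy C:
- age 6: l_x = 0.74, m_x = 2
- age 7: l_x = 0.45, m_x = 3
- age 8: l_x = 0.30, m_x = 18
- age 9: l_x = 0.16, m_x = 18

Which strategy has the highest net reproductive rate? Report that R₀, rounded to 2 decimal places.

Strategy A: R₀ = 0.53×30 + 0.35×33 + 0.19×7 + 0.13×15 = 30.7300
Strategy B: R₀ = 0.54×0 + 0.42×35 + 0.19×28 + 0.11×12 = 21.3400
Strategy C: R₀ = 0.74×2 + 0.45×3 + 0.30×18 + 0.16×18 = 11.1100
Highest R₀: strategy A with 30.7300.

30.73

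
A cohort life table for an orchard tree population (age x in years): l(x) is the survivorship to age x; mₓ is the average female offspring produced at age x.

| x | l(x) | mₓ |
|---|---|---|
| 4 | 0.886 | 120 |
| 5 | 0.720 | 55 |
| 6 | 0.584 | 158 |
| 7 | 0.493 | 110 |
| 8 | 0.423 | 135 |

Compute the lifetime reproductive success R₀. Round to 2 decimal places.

R₀ = Σ l(x) mₓ:
  age 4: 0.886 × 120 = 106.3200
  age 5: 0.720 × 55 = 39.6000
  age 6: 0.584 × 158 = 92.2720
  age 7: 0.493 × 110 = 54.2300
  age 8: 0.423 × 135 = 57.1050
R₀ = 106.3200 + 39.6000 + 92.2720 + 54.2300 + 57.1050 = 349.5270

349.53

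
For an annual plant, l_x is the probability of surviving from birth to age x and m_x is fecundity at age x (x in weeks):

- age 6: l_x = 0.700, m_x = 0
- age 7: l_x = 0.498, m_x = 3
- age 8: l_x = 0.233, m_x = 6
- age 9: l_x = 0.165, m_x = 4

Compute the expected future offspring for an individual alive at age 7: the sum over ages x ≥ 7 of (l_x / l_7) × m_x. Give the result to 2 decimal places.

l_7 = 0.498. Conditional survival from age 7 to x is l_x / l_7.
  x=7: (0.498/0.498) × 3 = 3.0000
  x=8: (0.233/0.498) × 6 = 2.8072
  x=9: (0.165/0.498) × 4 = 1.3253
Sum = 3.0000 + 2.8072 + 1.3253 = 7.1325

7.13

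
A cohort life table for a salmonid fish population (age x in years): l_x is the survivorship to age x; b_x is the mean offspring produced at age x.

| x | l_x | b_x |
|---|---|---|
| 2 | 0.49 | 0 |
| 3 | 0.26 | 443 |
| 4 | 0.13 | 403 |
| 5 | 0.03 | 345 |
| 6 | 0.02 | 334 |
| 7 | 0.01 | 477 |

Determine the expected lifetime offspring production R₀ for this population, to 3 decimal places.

189.370

R₀ = Σ l_x b_x:
  age 2: 0.49 × 0 = 0.0000
  age 3: 0.26 × 443 = 115.1800
  age 4: 0.13 × 403 = 52.3900
  age 5: 0.03 × 345 = 10.3500
  age 6: 0.02 × 334 = 6.6800
  age 7: 0.01 × 477 = 4.7700
R₀ = 0.0000 + 115.1800 + 52.3900 + 10.3500 + 6.6800 + 4.7700 = 189.3700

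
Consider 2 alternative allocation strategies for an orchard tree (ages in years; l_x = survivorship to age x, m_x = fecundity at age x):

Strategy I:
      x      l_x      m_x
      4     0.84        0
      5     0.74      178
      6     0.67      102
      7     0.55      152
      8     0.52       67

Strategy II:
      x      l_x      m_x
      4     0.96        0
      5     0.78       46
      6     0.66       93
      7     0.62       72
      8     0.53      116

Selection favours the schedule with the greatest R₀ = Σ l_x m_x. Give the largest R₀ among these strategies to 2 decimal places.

Strategy I: R₀ = 0.84×0 + 0.74×178 + 0.67×102 + 0.55×152 + 0.52×67 = 318.5000
Strategy II: R₀ = 0.96×0 + 0.78×46 + 0.66×93 + 0.62×72 + 0.53×116 = 203.3800
Highest R₀: strategy I with 318.5000.

318.50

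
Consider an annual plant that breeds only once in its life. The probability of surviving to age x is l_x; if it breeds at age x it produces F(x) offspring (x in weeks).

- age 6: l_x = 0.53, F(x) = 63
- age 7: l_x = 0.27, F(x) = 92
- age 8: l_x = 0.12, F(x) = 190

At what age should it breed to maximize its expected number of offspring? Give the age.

Expected offspring if breeding at age x = l_x × F(x):
  age 6: 0.53 × 63 = 33.390
  age 7: 0.27 × 92 = 24.840
  age 8: 0.12 × 190 = 22.800
Maximum at age 6 (33.390).

6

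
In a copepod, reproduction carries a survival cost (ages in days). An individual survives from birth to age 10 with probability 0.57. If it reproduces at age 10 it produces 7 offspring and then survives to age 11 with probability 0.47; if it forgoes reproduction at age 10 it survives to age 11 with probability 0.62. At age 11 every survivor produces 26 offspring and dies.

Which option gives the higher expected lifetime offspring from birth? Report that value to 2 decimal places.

breed at age 10: R₀ = 0.57 × (7 + 0.47 × 26) = 0.57 × 19.2200 = 10.9554
delay to age 11: R₀ = 0.57 × (0.62 × 26) = 0.57 × 16.1200 = 9.1884
Higher: breed at age 10 (10.9554).

10.96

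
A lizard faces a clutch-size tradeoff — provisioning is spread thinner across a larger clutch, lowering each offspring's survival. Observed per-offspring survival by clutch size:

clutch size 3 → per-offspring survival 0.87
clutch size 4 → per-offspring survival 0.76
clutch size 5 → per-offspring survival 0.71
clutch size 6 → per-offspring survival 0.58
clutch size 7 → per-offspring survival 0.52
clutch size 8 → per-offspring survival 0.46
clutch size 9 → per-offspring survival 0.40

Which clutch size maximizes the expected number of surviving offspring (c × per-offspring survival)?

8

Expected surviving offspring = c × s(c):
  c=3: 3 × 0.87 = 2.610
  c=4: 4 × 0.76 = 3.040
  c=5: 5 × 0.71 = 3.550
  c=6: 6 × 0.58 = 3.480
  c=7: 7 × 0.52 = 3.640
  c=8: 8 × 0.46 = 3.680
  c=9: 9 × 0.40 = 3.600
Maximum at c = 8 (3.680 surviving offspring).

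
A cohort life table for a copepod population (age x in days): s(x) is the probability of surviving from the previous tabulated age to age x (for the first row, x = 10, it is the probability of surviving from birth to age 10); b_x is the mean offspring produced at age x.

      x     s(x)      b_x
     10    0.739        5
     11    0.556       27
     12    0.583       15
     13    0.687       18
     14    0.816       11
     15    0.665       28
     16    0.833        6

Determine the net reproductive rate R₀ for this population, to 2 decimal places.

Survivorship from birth: l_x = s_10·s_11·…·s_x.
  l_10 = 0.73900
  l_11 = 0.41088
  l_12 = 0.23955
  l_13 = 0.16457
  l_14 = 0.13429
  l_15 = 0.08930
  l_16 = 0.07439
R₀ = Σ l_x b_x:
  age 10: 0.73900 × 5 = 3.6950
  age 11: 0.41088 × 27 = 11.0938
  age 12: 0.23955 × 15 = 3.5933
  age 13: 0.16457 × 18 = 2.9623
  age 14: 0.13429 × 11 = 1.4772
  age 15: 0.08930 × 28 = 2.5004
  age 16: 0.07439 × 6 = 0.4463
R₀ = 3.6950 + 11.0938 + 3.5933 + 2.9623 + 1.4772 + 2.5004 + 0.4463 = 25.7682

25.77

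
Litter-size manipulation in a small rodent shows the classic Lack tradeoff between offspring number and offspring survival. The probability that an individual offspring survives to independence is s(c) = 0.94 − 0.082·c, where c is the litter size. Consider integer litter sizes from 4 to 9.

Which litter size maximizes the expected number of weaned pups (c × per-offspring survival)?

6

Expected weaned pups = c × s(c):
  c=4: 4 × 0.612 = 2.448
  c=5: 5 × 0.530 = 2.650
  c=6: 6 × 0.448 = 2.688
  c=7: 7 × 0.366 = 2.562
  c=8: 8 × 0.284 = 2.272
  c=9: 9 × 0.202 = 1.818
Maximum at c = 6 (2.688 weaned pups).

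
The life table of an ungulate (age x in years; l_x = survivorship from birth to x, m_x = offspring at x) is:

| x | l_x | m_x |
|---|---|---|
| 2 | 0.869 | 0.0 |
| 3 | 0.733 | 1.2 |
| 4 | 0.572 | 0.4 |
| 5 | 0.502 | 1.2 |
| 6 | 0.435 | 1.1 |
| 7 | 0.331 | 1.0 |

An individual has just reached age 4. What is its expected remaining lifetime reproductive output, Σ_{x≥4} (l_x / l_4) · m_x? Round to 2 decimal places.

2.87

l_4 = 0.572. Conditional survival from age 4 to x is l_x / l_4.
  x=4: (0.572/0.572) × 0.4 = 0.4000
  x=5: (0.502/0.572) × 1.2 = 1.0531
  x=6: (0.435/0.572) × 1.1 = 0.8365
  x=7: (0.331/0.572) × 1.0 = 0.5787
Sum = 0.4000 + 1.0531 + 0.8365 + 0.5787 = 2.8684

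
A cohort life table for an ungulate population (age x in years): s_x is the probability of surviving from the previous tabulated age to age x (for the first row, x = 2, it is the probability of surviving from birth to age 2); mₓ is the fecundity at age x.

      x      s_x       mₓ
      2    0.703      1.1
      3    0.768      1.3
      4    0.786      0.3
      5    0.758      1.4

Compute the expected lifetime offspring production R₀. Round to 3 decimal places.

2.053

Survivorship from birth: l_x = s_2·s_3·…·s_x.
  l_2 = 0.70300
  l_3 = 0.53990
  l_4 = 0.42436
  l_5 = 0.32167
R₀ = Σ l_x mₓ:
  age 2: 0.70300 × 1.1 = 0.7733
  age 3: 0.53990 × 1.3 = 0.7019
  age 4: 0.42436 × 0.3 = 0.1273
  age 5: 0.32167 × 1.4 = 0.4503
R₀ = 0.7733 + 0.7019 + 0.1273 + 0.4503 = 2.0528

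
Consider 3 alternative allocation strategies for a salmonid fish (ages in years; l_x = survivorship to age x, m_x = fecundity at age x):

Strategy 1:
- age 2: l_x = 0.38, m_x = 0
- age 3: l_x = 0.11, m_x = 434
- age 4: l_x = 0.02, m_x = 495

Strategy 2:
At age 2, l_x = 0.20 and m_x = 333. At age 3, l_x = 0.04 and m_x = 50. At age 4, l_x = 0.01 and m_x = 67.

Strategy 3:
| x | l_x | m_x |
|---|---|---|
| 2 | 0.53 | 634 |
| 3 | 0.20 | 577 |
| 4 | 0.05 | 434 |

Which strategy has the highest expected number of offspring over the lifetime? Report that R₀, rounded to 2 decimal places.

Strategy 1: R₀ = 0.38×0 + 0.11×434 + 0.02×495 = 57.6400
Strategy 2: R₀ = 0.20×333 + 0.04×50 + 0.01×67 = 69.2700
Strategy 3: R₀ = 0.53×634 + 0.20×577 + 0.05×434 = 473.1200
Highest R₀: strategy 3 with 473.1200.

473.12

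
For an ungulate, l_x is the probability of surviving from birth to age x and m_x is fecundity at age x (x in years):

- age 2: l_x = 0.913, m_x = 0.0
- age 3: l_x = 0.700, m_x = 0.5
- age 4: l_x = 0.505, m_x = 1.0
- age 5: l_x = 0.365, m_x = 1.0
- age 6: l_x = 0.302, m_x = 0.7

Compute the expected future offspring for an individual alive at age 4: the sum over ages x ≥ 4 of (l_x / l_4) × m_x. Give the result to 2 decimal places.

2.14

l_4 = 0.505. Conditional survival from age 4 to x is l_x / l_4.
  x=4: (0.505/0.505) × 1.0 = 1.0000
  x=5: (0.365/0.505) × 1.0 = 0.7228
  x=6: (0.302/0.505) × 0.7 = 0.4186
Sum = 1.0000 + 0.7228 + 0.4186 = 2.1414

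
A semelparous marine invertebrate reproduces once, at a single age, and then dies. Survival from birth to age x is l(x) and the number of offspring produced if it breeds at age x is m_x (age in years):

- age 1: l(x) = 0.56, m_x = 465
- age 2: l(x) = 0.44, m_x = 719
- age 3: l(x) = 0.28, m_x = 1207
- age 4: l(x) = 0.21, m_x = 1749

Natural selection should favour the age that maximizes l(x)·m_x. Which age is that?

Expected offspring if breeding at age x = l(x) × m_x:
  age 1: 0.56 × 465 = 260.400
  age 2: 0.44 × 719 = 316.360
  age 3: 0.28 × 1207 = 337.960
  age 4: 0.21 × 1749 = 367.290
Maximum at age 4 (367.290).

4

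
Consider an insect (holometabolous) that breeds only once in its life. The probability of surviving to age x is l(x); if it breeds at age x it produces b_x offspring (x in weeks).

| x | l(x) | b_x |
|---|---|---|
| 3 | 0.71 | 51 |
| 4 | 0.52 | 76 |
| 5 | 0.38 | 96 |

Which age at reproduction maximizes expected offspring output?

Expected offspring if breeding at age x = l(x) × b_x:
  age 3: 0.71 × 51 = 36.210
  age 4: 0.52 × 76 = 39.520
  age 5: 0.38 × 96 = 36.480
Maximum at age 4 (39.520).

4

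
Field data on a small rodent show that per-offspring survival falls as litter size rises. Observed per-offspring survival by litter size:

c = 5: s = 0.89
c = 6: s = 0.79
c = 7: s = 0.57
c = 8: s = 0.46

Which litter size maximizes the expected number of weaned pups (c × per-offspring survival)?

Expected weaned pups = c × s(c):
  c=5: 5 × 0.89 = 4.450
  c=6: 6 × 0.79 = 4.740
  c=7: 7 × 0.57 = 3.990
  c=8: 8 × 0.46 = 3.680
Maximum at c = 6 (4.740 weaned pups).

6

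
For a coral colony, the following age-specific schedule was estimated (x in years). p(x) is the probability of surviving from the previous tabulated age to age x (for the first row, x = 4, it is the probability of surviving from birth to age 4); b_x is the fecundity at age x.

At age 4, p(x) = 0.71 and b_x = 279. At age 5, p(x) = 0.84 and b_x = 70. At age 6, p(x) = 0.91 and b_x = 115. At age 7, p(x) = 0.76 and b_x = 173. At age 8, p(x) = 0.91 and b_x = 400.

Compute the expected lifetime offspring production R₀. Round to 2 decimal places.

523.75

Survivorship from birth: l_x = p_4·p_5·…·p_x.
  l_4 = 0.71000
  l_5 = 0.59640
  l_6 = 0.54272
  l_7 = 0.41247
  l_8 = 0.37535
R₀ = Σ l_x b_x:
  age 4: 0.71000 × 279 = 198.0900
  age 5: 0.59640 × 70 = 41.7480
  age 6: 0.54272 × 115 = 62.4128
  age 7: 0.41247 × 173 = 71.3573
  age 8: 0.37535 × 400 = 150.1400
R₀ = 198.0900 + 41.7480 + 62.4128 + 71.3573 + 150.1400 = 523.7481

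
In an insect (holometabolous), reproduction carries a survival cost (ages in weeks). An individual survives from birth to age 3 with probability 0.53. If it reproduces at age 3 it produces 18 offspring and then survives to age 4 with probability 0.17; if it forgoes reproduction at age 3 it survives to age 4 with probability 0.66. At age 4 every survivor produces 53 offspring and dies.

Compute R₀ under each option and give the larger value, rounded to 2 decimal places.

18.54

breed at age 3: R₀ = 0.53 × (18 + 0.17 × 53) = 0.53 × 27.0100 = 14.3153
delay to age 4: R₀ = 0.53 × (0.66 × 53) = 0.53 × 34.9800 = 18.5394
Higher: delay to age 4 (18.5394).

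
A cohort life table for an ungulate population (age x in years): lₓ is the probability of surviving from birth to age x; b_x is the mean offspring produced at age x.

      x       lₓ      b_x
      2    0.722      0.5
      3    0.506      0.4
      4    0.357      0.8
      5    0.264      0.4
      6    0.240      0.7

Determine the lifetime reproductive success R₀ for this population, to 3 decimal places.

R₀ = Σ lₓ b_x:
  age 2: 0.722 × 0.5 = 0.3610
  age 3: 0.506 × 0.4 = 0.2024
  age 4: 0.357 × 0.8 = 0.2856
  age 5: 0.264 × 0.4 = 0.1056
  age 6: 0.240 × 0.7 = 0.1680
R₀ = 0.3610 + 0.2024 + 0.2856 + 0.1056 + 0.1680 = 1.1226

1.123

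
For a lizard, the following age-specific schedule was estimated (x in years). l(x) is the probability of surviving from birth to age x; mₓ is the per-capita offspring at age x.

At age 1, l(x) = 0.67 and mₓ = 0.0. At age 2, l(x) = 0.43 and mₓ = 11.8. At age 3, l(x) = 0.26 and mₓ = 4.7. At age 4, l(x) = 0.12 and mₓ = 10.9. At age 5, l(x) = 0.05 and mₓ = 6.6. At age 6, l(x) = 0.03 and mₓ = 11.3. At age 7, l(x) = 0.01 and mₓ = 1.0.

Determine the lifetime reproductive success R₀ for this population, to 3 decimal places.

R₀ = Σ l(x) mₓ:
  age 1: 0.67 × 0.0 = 0.0000
  age 2: 0.43 × 11.8 = 5.0740
  age 3: 0.26 × 4.7 = 1.2220
  age 4: 0.12 × 10.9 = 1.3080
  age 5: 0.05 × 6.6 = 0.3300
  age 6: 0.03 × 11.3 = 0.3390
  age 7: 0.01 × 1.0 = 0.0100
R₀ = 0.0000 + 5.0740 + 1.2220 + 1.3080 + 0.3300 + 0.3390 + 0.0100 = 8.2830

8.283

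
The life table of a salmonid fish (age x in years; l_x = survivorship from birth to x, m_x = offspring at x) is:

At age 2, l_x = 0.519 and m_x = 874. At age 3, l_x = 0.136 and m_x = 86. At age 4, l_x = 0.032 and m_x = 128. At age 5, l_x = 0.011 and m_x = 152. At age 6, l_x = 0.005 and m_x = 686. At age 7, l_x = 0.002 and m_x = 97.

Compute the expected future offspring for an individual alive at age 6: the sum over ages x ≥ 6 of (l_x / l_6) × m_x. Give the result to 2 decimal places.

l_6 = 0.005. Conditional survival from age 6 to x is l_x / l_6.
  x=6: (0.005/0.005) × 686 = 686.0000
  x=7: (0.002/0.005) × 97 = 38.8000
Sum = 686.0000 + 38.8000 = 724.8000

724.80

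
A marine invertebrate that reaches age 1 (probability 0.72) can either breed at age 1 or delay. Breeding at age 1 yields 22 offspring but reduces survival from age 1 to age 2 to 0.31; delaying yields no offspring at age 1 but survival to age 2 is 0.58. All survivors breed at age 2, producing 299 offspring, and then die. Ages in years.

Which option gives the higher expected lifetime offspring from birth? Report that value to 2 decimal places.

breed at age 1: R₀ = 0.72 × (22 + 0.31 × 299) = 0.72 × 114.6900 = 82.5768
delay to age 2: R₀ = 0.72 × (0.58 × 299) = 0.72 × 173.4200 = 124.8624
Higher: delay to age 2 (124.8624).

124.86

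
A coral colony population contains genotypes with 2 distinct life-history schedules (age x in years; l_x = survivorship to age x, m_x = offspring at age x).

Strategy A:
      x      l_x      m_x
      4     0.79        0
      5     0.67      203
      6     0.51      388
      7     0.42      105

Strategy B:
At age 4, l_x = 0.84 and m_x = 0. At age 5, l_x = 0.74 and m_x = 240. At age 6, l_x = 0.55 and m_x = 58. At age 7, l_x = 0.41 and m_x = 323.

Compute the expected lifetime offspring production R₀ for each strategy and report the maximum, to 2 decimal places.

377.99

Strategy A: R₀ = 0.79×0 + 0.67×203 + 0.51×388 + 0.42×105 = 377.9900
Strategy B: R₀ = 0.84×0 + 0.74×240 + 0.55×58 + 0.41×323 = 341.9300
Highest R₀: strategy A with 377.9900.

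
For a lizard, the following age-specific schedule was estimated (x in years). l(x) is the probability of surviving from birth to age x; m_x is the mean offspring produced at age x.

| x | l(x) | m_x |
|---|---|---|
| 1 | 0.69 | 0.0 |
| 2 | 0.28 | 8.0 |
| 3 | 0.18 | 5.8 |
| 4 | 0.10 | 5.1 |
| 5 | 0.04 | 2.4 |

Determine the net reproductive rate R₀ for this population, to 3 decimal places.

R₀ = Σ l(x) m_x:
  age 1: 0.69 × 0.0 = 0.0000
  age 2: 0.28 × 8.0 = 2.2400
  age 3: 0.18 × 5.8 = 1.0440
  age 4: 0.10 × 5.1 = 0.5100
  age 5: 0.04 × 2.4 = 0.0960
R₀ = 0.0000 + 2.2400 + 1.0440 + 0.5100 + 0.0960 = 3.8900

3.890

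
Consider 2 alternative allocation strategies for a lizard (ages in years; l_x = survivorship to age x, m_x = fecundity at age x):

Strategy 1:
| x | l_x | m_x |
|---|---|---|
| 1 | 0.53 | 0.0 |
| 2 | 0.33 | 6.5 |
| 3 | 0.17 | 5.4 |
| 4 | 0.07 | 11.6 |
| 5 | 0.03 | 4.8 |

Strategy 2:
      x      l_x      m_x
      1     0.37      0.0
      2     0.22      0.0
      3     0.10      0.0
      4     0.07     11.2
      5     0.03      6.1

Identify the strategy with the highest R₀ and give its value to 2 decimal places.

Strategy 1: R₀ = 0.53×0.0 + 0.33×6.5 + 0.17×5.4 + 0.07×11.6 + 0.03×4.8 = 4.0190
Strategy 2: R₀ = 0.37×0.0 + 0.22×0.0 + 0.10×0.0 + 0.07×11.2 + 0.03×6.1 = 0.9670
Highest R₀: strategy 1 with 4.0190.

4.02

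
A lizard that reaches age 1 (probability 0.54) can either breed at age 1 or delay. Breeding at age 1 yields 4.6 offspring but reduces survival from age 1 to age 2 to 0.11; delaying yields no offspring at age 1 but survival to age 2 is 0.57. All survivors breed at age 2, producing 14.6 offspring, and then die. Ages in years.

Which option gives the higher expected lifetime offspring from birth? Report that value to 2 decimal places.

4.49

breed at age 1: R₀ = 0.54 × (4.6 + 0.11 × 14.6) = 0.54 × 6.2060 = 3.3512
delay to age 2: R₀ = 0.54 × (0.57 × 14.6) = 0.54 × 8.3220 = 4.4939
Higher: delay to age 2 (4.4939).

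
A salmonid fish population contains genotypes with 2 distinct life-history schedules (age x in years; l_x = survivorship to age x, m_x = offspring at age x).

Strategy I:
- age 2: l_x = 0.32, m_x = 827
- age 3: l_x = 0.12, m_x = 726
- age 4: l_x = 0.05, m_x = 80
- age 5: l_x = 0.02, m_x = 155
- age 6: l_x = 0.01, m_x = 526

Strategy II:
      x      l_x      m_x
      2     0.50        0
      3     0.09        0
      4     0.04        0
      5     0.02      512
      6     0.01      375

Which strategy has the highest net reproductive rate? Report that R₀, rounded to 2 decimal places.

364.12

Strategy I: R₀ = 0.32×827 + 0.12×726 + 0.05×80 + 0.02×155 + 0.01×526 = 364.1200
Strategy II: R₀ = 0.50×0 + 0.09×0 + 0.04×0 + 0.02×512 + 0.01×375 = 13.9900
Highest R₀: strategy I with 364.1200.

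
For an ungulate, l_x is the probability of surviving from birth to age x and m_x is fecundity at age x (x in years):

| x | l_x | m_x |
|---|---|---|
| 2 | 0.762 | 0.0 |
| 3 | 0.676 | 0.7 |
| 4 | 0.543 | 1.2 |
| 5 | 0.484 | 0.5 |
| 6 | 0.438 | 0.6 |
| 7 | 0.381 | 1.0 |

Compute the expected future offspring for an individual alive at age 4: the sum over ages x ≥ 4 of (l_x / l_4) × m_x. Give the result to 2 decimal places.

l_4 = 0.543. Conditional survival from age 4 to x is l_x / l_4.
  x=4: (0.543/0.543) × 1.2 = 1.2000
  x=5: (0.484/0.543) × 0.5 = 0.4457
  x=6: (0.438/0.543) × 0.6 = 0.4840
  x=7: (0.381/0.543) × 1.0 = 0.7017
Sum = 1.2000 + 0.4457 + 0.4840 + 0.7017 = 2.8313

2.83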